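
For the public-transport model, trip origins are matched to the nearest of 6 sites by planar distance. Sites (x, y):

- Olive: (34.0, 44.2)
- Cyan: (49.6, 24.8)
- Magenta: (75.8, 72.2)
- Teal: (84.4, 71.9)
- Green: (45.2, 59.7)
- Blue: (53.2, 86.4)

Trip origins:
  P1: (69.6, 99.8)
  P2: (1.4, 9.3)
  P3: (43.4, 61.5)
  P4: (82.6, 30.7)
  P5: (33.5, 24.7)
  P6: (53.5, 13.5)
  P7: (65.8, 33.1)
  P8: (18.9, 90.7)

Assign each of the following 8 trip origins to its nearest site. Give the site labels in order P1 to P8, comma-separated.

P1 → Blue (d²=448.52)
P2 → Olive (d²=2280.77)
P3 → Green (d²=6.48)
P4 → Cyan (d²=1123.81)
P5 → Cyan (d²=259.22)
P6 → Cyan (d²=142.90)
P7 → Cyan (d²=331.33)
P8 → Blue (d²=1194.98)

Blue, Olive, Green, Cyan, Cyan, Cyan, Cyan, Blue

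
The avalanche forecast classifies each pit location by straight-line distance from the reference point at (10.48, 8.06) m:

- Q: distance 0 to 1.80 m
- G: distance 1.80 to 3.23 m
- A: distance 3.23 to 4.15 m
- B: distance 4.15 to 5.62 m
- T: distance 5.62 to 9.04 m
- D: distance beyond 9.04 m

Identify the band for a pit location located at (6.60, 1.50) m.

Distance = √((6.60−10.48)² + (1.50−8.06)²) = √(15.054 + 43.034) = 7.622 m.
5.62 ≤ 7.622 < 9.04 → T.

T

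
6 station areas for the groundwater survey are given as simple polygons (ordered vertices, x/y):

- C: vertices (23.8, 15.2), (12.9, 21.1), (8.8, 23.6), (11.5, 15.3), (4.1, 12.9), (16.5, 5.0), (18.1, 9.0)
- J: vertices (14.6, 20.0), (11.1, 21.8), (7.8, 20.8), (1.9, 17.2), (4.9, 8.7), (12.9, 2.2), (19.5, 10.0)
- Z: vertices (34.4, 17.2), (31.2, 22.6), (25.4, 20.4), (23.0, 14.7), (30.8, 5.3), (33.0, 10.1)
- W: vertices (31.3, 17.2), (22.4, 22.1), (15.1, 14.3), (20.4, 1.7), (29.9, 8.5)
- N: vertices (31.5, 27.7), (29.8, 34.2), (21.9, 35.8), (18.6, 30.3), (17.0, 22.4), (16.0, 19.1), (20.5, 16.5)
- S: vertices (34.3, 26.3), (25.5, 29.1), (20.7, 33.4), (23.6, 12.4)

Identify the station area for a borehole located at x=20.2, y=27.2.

Cast a ray rightward from (20.2, 27.2). For each polygon, the edges (by vertex number in listed order) whose endpoints lie on opposite sides of y = 27.2, where each meets that height, and whether that is right or left of the point:
C: no edge straddles that height → 0 crossings.
J: no edge straddles that height → 0 crossings.
Z: no edge straddles that height → 0 crossings.
W: no edge straddles that height → 0 crossings.
N: 4–5 at x≈17.97 (left), 7–1 at x≈31.01 (right) → 1 crossing.
S: 1–2 at x≈31.47 (right), 3–4 at x≈21.56 (right) → 2 crossings.
Only N has an odd count, so the point is inside N.

N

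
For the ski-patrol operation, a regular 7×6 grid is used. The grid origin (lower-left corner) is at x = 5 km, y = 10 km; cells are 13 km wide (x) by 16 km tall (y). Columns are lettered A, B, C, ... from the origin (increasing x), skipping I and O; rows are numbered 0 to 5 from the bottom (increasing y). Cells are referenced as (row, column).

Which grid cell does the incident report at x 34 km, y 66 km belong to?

Column index: ⌊(34 − 5) / 13⌋ = ⌊2.231⌋ = 2 → column C
Row offset from origin: ⌊(66 − 10) / 16⌋ = ⌊3.500⌋ = 3 → row 3

(3, C)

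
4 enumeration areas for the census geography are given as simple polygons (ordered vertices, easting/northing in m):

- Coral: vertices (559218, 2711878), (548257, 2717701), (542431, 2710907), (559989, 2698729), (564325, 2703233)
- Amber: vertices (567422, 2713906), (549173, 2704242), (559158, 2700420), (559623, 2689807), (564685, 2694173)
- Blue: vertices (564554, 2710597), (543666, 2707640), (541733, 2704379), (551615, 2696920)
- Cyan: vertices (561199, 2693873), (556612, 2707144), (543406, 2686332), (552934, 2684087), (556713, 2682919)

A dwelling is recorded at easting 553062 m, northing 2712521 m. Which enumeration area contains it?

Coral

Cast a ray rightward from (553062, 2712521). For each polygon, the edges (by vertex number in listed order) whose endpoints lie on opposite sides of northing = 2712521, where each meets that height, and whether that is right or left of the point:
Coral: 1–2 at easting≈558007.6 (right), 2–3 at easting≈543815.0 (left) → 1 crossing.
Amber: 1–2 at easting≈564806.6 (right), 5–1 at easting≈567229.9 (right) → 2 crossings.
Blue: no edge straddles that height → 0 crossings.
Cyan: no edge straddles that height → 0 crossings.
Only Coral has an odd count, so the point is inside Coral.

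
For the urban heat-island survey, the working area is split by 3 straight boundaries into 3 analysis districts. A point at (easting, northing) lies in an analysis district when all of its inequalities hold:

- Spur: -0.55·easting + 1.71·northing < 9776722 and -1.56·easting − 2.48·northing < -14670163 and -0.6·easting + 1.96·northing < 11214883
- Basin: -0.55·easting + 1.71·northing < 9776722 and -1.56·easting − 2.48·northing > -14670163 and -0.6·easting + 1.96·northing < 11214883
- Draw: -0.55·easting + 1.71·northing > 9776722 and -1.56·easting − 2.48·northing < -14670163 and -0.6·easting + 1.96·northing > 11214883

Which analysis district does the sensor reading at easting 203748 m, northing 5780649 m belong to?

-0.55·203748 + 1.71·5780649 = 9772848.390, which is < 9776722
-1.56·203748 − 2.48·5780649 = -14653856.400, which is > -14670163
-0.6·203748 + 1.96·5780649 = 11207823.240, which is < 11214883
This sign pattern matches Basin.

Basin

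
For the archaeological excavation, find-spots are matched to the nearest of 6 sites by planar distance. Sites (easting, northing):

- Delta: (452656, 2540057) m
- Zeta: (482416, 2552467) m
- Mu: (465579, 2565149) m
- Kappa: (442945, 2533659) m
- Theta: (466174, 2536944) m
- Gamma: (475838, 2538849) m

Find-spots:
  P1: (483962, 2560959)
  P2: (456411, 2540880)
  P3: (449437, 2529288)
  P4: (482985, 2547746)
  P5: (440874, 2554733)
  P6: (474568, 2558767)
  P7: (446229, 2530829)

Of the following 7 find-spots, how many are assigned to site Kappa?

2

P1 → Zeta
P2 → Delta
P3 → Kappa
P4 → Zeta
P5 → Delta
P6 → Zeta
P7 → Kappa
2 of the 7 go to Kappa.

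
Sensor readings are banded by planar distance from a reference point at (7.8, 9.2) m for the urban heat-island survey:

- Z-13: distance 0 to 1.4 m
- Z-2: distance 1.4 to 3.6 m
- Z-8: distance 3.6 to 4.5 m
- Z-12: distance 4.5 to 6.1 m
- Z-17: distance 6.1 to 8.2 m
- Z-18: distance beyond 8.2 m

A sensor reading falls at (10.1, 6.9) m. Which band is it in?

Z-2

Distance = √((10.1−7.8)² + (6.9−9.2)²) = √(5.290 + 5.290) = 3.253 m.
1.4 ≤ 3.253 < 3.6 → Z-2.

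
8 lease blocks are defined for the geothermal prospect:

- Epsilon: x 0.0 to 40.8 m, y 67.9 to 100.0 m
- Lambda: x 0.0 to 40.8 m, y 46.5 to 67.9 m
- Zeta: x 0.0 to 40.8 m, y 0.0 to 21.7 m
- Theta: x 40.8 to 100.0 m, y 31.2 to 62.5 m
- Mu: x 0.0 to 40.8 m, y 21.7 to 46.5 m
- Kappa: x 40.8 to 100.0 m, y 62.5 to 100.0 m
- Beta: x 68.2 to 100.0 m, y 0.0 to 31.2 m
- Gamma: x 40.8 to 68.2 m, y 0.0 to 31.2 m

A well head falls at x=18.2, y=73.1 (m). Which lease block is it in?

The point has x = 18.2 and y = 73.1.
Only Epsilon satisfies 0.0 ≤ x ≤ 40.8 and 67.9 ≤ y ≤ 100.0.

Epsilon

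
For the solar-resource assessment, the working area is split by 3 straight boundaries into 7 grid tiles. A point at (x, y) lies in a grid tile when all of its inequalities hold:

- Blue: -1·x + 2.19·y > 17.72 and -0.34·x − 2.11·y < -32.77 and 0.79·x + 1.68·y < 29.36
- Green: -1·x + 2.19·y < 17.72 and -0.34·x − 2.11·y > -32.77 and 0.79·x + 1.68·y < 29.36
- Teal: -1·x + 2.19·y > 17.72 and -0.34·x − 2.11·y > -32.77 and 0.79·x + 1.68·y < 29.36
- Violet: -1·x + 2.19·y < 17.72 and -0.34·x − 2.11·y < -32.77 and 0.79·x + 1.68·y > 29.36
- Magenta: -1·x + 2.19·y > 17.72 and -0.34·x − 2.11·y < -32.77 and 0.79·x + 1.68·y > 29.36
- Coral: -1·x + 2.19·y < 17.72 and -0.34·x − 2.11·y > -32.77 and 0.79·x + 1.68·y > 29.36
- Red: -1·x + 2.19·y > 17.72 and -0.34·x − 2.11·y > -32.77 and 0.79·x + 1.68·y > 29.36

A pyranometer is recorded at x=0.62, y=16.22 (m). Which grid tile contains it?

Blue

-1·0.62 + 2.19·16.22 = 34.902, which is > 17.72
-0.34·0.62 − 2.11·16.22 = -34.435, which is < -32.77
0.79·0.62 + 1.68·16.22 = 27.739, which is < 29.36
This sign pattern matches Blue.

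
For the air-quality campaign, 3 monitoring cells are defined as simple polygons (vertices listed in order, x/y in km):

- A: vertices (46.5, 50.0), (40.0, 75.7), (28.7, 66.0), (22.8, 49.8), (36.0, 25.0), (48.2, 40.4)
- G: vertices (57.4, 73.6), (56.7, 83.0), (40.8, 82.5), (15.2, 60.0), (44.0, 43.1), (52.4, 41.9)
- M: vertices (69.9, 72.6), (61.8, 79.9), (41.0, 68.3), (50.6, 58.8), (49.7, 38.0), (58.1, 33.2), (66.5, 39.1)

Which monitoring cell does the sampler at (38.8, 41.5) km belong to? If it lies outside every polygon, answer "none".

A

Cast a ray rightward from (38.8, 41.5). For each polygon, the edges (by vertex number in listed order) whose endpoints lie on opposite sides of y = 41.5, where each meets that height, and whether that is right or left of the point:
A: 4–5 at x≈27.22 (left), 6–1 at x≈48.01 (right) → 1 crossing.
G: no edge straddles that height → 0 crossings.
M: 4–5 at x≈49.85 (right), 7–1 at x≈66.74 (right) → 2 crossings.
Only A has an odd count, so the point is inside A.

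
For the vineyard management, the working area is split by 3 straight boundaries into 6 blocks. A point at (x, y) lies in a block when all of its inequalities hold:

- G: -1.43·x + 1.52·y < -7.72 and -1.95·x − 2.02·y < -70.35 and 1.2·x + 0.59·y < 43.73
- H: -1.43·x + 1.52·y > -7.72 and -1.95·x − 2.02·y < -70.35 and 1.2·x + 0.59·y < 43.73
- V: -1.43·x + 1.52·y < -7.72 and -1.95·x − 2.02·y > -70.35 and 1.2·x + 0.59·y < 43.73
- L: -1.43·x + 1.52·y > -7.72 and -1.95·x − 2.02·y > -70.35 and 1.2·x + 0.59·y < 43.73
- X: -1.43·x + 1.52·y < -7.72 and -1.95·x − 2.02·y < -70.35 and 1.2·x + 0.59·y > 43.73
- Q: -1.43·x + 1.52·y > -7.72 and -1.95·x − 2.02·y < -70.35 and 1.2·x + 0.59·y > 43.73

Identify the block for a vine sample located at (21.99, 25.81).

-1.43·21.99 + 1.52·25.81 = 7.786, which is > -7.72
-1.95·21.99 − 2.02·25.81 = -95.017, which is < -70.35
1.2·21.99 + 0.59·25.81 = 41.616, which is < 43.73
This sign pattern matches H.

H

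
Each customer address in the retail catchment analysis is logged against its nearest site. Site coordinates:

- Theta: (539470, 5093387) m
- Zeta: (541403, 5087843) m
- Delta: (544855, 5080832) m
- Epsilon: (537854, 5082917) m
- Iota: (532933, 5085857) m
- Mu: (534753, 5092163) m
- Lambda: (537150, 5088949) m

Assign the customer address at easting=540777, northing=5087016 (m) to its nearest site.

Zeta

Squared distances to each site:
Theta: 42297890.000; Zeta: 1075805.000; Delta: 54871940.000; Epsilon: 25345730.000; Iota: 62871617.000; Mu: 62780185.000; Lambda: 16891618.000.
Minimum at Zeta.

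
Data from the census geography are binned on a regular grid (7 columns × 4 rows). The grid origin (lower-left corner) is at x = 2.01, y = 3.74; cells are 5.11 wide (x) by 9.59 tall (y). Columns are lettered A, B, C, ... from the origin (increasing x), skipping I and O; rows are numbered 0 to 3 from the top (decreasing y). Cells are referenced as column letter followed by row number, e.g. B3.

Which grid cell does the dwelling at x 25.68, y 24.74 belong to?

E1

Column index: ⌊(25.68 − 2.01) / 5.11⌋ = ⌊4.632⌋ = 4 → column E
Row offset from origin: ⌊(24.74 − 3.74) / 9.59⌋ = ⌊2.190⌋ = 2 → row 1 (counted from top)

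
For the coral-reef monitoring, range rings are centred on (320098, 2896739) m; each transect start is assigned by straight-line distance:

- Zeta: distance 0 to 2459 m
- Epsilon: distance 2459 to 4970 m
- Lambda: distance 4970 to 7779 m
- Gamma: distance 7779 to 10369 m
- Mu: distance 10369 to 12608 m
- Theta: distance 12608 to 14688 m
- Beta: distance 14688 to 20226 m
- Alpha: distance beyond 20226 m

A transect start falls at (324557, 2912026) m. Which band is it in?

Beta

Distance = √((324557−320098)² + (2912026−2896739)²) = √(19882681.000 + 233692369.000) = 15924.040 m.
14688 ≤ 15924.040 < 20226 → Beta.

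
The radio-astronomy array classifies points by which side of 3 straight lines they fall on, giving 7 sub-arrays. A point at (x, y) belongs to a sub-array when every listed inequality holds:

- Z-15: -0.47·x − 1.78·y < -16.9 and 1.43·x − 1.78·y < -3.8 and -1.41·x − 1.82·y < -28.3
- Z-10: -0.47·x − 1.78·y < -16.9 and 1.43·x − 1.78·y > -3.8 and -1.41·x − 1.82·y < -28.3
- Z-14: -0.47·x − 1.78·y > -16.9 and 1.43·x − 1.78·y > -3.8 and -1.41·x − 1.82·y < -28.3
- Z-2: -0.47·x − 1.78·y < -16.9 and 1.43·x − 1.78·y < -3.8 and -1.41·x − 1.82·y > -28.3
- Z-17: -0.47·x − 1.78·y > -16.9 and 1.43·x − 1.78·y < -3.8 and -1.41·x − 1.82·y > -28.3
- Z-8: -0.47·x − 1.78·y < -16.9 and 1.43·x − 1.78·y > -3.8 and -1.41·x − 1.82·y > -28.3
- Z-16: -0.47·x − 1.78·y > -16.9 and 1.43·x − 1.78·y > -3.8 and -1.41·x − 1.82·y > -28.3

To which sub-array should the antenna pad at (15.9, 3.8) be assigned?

-0.47·15.9 − 1.78·3.8 = -14.237, which is > -16.9
1.43·15.9 − 1.78·3.8 = 15.973, which is > -3.8
-1.41·15.9 − 1.82·3.8 = -29.335, which is < -28.3
This sign pattern matches Z-14.

Z-14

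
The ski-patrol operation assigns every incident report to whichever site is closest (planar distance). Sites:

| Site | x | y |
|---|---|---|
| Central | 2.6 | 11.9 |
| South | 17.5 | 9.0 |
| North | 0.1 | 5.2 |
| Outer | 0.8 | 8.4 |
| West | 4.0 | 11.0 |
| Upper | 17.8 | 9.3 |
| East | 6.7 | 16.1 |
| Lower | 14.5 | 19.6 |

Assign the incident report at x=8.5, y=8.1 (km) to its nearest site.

Squared distances to each site:
Central: 49.250; South: 81.810; North: 78.970; Outer: 59.380; West: 28.660; Upper: 87.930; East: 67.240; Lower: 168.250.
Minimum at West.

West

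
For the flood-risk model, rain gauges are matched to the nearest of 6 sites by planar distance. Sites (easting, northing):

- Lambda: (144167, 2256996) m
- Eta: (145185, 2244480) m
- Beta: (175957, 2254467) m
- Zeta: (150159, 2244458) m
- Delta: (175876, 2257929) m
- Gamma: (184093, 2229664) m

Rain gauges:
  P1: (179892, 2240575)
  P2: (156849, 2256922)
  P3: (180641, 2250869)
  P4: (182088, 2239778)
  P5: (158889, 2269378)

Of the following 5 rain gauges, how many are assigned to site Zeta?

0

P1 → Gamma
P2 → Lambda
P3 → Beta
P4 → Gamma
P5 → Lambda
0 of the 5 go to Zeta.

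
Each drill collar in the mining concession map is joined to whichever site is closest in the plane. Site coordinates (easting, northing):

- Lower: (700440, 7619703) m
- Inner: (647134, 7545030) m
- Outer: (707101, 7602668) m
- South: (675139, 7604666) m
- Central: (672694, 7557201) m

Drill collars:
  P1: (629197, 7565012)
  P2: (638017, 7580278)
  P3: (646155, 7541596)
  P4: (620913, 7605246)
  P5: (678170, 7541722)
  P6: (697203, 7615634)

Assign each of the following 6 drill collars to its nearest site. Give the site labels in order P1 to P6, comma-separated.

P1 → Inner (d²=721016293.00)
P2 → Inner (d²=1325541193.00)
P3 → Inner (d²=12750797.00)
P4 → South (d²=2940795476.00)
P5 → Central (d²=269586017.00)
P6 → Lower (d²=27034930.00)

Inner, Inner, Inner, South, Central, Lower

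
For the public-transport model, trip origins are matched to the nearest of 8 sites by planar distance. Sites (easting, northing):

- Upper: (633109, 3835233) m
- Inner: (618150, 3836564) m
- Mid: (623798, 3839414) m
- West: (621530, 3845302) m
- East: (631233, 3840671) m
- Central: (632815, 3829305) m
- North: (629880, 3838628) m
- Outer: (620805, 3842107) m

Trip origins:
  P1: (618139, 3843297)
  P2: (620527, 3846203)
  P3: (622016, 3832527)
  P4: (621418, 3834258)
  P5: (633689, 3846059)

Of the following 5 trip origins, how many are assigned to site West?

1

P1 → Outer
P2 → West
P3 → Inner
P4 → Inner
P5 → East
1 of the 5 goes to West.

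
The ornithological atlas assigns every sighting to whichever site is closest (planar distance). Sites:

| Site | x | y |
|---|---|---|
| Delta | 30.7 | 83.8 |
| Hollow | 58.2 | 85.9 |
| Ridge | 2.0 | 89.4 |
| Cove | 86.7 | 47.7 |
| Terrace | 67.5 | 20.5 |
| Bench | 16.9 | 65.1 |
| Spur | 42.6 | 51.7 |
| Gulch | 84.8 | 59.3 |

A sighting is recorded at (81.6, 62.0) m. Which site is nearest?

Gulch

Squared distances to each site:
Delta: 3066.050; Hollow: 1118.770; Ridge: 7086.920; Cove: 230.500; Terrace: 1921.060; Bench: 4195.700; Spur: 1627.090; Gulch: 17.530.
Minimum at Gulch.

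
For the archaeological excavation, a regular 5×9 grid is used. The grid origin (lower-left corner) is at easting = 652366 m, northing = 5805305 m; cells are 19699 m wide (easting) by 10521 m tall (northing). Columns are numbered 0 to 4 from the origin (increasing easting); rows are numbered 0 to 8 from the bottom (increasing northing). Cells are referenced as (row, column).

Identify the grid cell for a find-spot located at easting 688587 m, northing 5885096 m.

(7, 1)

Column index: ⌊(688587 − 652366) / 19699⌋ = ⌊1.839⌋ = 1
Row offset from origin: ⌊(5885096 − 5805305) / 10521⌋ = ⌊7.584⌋ = 7 → row 7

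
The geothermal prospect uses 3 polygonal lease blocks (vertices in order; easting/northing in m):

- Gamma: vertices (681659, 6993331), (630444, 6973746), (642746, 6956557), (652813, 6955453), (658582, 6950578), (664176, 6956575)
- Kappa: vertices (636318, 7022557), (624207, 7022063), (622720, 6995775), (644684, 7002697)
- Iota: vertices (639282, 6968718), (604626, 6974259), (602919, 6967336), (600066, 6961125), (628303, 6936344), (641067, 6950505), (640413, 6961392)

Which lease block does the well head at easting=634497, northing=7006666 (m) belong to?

Cast a ray rightward from (634497, 7006666). For each polygon, the edges (by vertex number in listed order) whose endpoints lie on opposite sides of northing = 7006666, where each meets that height, and whether that is right or left of the point:
Gamma: no edge straddles that height → 0 crossings.
Kappa: 2–3 at easting≈623336.1 (left), 4–1 at easting≈643012.1 (right) → 1 crossing.
Iota: no edge straddles that height → 0 crossings.
Only Kappa has an odd count, so the point is inside Kappa.

Kappa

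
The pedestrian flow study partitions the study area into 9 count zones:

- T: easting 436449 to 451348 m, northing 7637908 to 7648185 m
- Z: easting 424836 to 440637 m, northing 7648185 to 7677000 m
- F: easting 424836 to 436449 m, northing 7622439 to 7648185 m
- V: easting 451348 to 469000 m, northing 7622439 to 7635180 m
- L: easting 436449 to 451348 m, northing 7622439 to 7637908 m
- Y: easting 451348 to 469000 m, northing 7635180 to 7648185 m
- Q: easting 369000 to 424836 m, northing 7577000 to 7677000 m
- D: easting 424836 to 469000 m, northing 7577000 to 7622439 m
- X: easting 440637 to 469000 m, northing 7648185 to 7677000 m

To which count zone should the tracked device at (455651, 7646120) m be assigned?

Y

The point has easting = 455651 and northing = 7646120.
Only Y satisfies 451348 ≤ easting ≤ 469000 and 7635180 ≤ northing ≤ 7648185.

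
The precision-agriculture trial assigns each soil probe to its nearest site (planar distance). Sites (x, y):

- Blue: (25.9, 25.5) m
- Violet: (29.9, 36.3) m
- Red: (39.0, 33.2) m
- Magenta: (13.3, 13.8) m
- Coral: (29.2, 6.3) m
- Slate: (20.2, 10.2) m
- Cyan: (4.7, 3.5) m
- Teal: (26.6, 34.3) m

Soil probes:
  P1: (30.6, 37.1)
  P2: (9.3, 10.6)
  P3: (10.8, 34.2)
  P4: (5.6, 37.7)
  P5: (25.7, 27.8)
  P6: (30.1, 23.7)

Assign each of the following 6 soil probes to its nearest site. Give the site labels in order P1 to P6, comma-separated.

P1 → Violet (d²=1.13)
P2 → Magenta (d²=26.24)
P3 → Teal (d²=249.65)
P4 → Teal (d²=452.56)
P5 → Blue (d²=5.33)
P6 → Blue (d²=20.88)

Violet, Magenta, Teal, Teal, Blue, Blue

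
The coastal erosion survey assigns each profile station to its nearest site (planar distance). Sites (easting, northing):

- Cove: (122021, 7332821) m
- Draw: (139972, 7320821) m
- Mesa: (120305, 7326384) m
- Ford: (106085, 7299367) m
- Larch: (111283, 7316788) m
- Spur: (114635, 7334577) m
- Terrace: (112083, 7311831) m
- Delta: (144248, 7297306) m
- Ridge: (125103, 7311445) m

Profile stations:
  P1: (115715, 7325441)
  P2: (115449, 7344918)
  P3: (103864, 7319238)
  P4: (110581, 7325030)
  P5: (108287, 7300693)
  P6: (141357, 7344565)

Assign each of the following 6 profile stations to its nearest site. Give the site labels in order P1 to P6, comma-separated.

Mesa, Spur, Larch, Larch, Ford, Cove

P1 → Mesa (d²=21957349.00)
P2 → Spur (d²=107598877.00)
P3 → Larch (d²=61044061.00)
P4 → Larch (d²=68423368.00)
P5 → Ford (d²=6607080.00)
P6 → Cove (d²=511802432.00)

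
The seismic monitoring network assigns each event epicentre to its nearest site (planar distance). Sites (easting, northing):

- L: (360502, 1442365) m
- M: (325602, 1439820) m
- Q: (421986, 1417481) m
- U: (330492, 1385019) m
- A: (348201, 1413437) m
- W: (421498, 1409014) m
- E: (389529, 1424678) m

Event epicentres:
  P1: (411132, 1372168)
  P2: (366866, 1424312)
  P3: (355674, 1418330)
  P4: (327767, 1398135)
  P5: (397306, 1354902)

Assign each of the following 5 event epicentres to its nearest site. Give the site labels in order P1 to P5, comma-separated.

W, L, A, U, W

P1 → W (d²=1465081672.00)
P2 → L (d²=366411305.00)
P3 → A (d²=79787178.00)
P4 → U (d²=179455081.00)
P5 → W (d²=3513361408.00)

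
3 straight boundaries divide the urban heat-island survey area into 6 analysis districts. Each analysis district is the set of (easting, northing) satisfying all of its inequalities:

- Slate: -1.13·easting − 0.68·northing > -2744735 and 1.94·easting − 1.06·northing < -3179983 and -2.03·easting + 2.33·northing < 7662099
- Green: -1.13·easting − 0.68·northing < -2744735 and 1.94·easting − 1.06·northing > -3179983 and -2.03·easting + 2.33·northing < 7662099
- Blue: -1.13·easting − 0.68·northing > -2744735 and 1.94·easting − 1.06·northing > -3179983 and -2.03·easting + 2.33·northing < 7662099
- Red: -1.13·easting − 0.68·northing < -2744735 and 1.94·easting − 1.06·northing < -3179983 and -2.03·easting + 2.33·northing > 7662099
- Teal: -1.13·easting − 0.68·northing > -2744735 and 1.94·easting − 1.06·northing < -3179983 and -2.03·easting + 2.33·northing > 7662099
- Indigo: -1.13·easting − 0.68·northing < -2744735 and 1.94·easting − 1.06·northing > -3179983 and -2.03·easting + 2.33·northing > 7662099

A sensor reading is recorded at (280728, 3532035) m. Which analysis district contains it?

-1.13·280728 − 0.68·3532035 = -2719006.440, which is > -2744735
1.94·280728 − 1.06·3532035 = -3199344.780, which is < -3179983
-2.03·280728 + 2.33·3532035 = 7659763.710, which is < 7662099
This sign pattern matches Slate.

Slate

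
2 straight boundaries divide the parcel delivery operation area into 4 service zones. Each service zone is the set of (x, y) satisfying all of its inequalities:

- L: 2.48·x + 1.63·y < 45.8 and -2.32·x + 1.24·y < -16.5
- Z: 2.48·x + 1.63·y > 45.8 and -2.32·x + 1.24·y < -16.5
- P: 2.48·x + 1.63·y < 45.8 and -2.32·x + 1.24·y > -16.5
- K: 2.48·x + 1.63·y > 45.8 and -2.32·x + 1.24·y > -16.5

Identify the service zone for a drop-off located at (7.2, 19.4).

K

2.48·7.2 + 1.63·19.4 = 49.478, which is > 45.8
-2.32·7.2 + 1.24·19.4 = 7.352, which is > -16.5
This sign pattern matches K.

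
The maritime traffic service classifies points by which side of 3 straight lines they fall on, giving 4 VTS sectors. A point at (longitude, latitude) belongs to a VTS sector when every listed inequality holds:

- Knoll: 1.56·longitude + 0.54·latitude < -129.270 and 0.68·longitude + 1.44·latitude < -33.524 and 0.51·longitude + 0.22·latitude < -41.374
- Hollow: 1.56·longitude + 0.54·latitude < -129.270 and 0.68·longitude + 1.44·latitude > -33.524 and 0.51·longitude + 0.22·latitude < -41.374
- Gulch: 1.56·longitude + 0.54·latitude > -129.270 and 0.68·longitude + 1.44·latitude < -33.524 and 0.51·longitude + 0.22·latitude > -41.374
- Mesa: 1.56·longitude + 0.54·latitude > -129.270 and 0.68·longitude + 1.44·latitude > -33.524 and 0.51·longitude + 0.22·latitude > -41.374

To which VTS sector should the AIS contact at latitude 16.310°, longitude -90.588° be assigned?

1.56·-90.588 + 0.54·16.310 = -132.510, which is < -129.270
0.68·-90.588 + 1.44·16.310 = -38.113, which is < -33.524
0.51·-90.588 + 0.22·16.310 = -42.612, which is < -41.374
This sign pattern matches Knoll.

Knoll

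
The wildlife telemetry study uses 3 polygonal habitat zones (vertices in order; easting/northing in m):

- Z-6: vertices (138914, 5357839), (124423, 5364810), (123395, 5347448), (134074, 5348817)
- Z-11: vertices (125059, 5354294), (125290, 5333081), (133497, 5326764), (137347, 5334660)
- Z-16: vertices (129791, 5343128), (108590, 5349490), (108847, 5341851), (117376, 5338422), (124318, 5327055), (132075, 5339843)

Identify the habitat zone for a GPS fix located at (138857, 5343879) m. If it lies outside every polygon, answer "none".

none

Cast a ray rightward from (138857, 5343879). For each polygon, the edges (by vertex number in listed order) whose endpoints lie on opposite sides of northing = 5343879, where each meets that height, and whether that is right or left of the point:
Z-6: no edge straddles that height → 0 crossings.
Z-11: 1–2 at easting≈125172.4 (left), 4–1 at easting≈131577.3 (left) → 0 crossings.
Z-16: 1–2 at easting≈127288.3 (left), 2–3 at easting≈108778.8 (left) → 0 crossings.
All counts are even, so the point lies outside every listed polygon.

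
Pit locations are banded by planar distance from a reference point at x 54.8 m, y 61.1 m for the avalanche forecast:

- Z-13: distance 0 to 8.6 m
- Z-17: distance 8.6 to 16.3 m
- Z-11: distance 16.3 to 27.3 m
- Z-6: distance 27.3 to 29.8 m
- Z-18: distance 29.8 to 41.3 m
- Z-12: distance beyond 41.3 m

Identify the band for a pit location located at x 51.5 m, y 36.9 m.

Z-11

Distance = √((51.5−54.8)² + (36.9−61.1)²) = √(10.890 + 585.640) = 24.424 m.
16.3 ≤ 24.424 < 27.3 → Z-11.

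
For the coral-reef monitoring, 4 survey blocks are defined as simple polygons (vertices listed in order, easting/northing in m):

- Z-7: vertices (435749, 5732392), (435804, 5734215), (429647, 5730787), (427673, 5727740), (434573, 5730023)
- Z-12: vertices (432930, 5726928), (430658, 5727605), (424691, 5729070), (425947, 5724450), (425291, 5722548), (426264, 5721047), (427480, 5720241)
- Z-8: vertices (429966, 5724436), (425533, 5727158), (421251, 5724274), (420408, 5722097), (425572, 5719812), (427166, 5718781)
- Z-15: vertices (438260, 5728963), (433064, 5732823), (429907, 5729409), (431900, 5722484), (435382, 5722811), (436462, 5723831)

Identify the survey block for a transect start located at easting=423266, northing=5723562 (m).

Z-8

Cast a ray rightward from (423266, 5723562). For each polygon, the edges (by vertex number in listed order) whose endpoints lie on opposite sides of northing = 5723562, where each meets that height, and whether that is right or left of the point:
Z-7: no edge straddles that height → 0 crossings.
Z-12: 4–5 at easting≈425640.7 (right), 7–1 at easting≈430186.7 (right) → 2 crossings.
Z-8: 3–4 at easting≈420975.3 (left), 6–1 at easting≈429533.3 (right) → 1 crossing.
Z-15: 3–4 at easting≈431589.8 (right), 5–6 at easting≈436177.2 (right) → 2 crossings.
Only Z-8 has an odd count, so the point is inside Z-8.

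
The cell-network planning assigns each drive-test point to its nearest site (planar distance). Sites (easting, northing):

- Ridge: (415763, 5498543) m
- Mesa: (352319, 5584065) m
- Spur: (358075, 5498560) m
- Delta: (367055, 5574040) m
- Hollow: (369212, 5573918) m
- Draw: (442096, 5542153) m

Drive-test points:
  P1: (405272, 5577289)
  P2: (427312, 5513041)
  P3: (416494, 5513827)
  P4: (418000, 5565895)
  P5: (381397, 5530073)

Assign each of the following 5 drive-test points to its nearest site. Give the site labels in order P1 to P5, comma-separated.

P1 → Hollow (d²=1311687241.00)
P2 → Ridge (d²=343571405.00)
P3 → Ridge (d²=234135017.00)
P4 → Draw (d²=1144299780.00)
P5 → Spur (d²=1536984853.00)

Hollow, Ridge, Ridge, Draw, Spur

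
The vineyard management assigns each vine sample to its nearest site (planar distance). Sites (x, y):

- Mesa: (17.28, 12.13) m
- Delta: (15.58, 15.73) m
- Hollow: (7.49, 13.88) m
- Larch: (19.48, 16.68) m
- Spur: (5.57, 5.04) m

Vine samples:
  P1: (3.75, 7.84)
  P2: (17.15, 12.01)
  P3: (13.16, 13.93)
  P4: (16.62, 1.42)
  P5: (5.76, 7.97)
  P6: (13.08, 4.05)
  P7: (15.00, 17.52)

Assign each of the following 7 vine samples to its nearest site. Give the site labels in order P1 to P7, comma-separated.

Spur, Mesa, Delta, Mesa, Spur, Spur, Delta

P1 → Spur (d²=11.15)
P2 → Mesa (d²=0.03)
P3 → Delta (d²=9.10)
P4 → Mesa (d²=115.14)
P5 → Spur (d²=8.62)
P6 → Spur (d²=57.38)
P7 → Delta (d²=3.54)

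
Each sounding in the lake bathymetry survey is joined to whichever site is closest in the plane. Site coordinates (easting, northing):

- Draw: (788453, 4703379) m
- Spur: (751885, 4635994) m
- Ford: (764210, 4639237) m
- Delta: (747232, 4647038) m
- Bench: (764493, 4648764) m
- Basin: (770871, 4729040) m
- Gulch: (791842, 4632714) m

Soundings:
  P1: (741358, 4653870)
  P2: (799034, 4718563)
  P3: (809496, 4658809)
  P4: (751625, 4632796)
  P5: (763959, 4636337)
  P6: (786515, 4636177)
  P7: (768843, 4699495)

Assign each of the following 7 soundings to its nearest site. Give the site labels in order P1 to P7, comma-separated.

P1 → Delta (d²=81180100.00)
P2 → Draw (d²=342511417.00)
P3 → Gulch (d²=992612741.00)
P4 → Spur (d²=10294804.00)
P5 → Ford (d²=8473001.00)
P6 → Gulch (d²=40369298.00)
P7 → Draw (d²=399637556.00)

Delta, Draw, Gulch, Spur, Ford, Gulch, Draw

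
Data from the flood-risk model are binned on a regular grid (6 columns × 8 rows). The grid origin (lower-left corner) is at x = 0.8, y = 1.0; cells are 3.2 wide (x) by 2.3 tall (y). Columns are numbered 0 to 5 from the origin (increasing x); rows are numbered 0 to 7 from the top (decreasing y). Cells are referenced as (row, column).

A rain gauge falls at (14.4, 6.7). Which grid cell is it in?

(5, 4)

Column index: ⌊(14.4 − 0.8) / 3.2⌋ = ⌊4.250⌋ = 4
Row offset from origin: ⌊(6.7 − 1.0) / 2.3⌋ = ⌊2.478⌋ = 2 → row 5 (counted from top)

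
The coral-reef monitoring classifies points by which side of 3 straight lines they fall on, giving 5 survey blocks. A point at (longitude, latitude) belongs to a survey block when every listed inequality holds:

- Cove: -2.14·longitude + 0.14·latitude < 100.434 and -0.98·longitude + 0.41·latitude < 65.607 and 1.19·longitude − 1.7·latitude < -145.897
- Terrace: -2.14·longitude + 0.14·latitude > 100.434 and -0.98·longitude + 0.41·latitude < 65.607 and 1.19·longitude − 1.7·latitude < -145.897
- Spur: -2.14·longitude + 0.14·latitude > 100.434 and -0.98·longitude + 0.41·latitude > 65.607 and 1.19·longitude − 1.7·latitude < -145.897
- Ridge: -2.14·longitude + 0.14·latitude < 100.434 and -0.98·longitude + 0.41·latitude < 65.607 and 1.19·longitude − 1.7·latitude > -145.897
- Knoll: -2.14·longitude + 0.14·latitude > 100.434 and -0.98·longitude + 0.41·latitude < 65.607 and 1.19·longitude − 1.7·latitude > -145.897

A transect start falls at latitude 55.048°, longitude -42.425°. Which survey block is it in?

-2.14·-42.425 + 0.14·55.048 = 98.496, which is < 100.434
-0.98·-42.425 + 0.41·55.048 = 64.146, which is < 65.607
1.19·-42.425 − 1.7·55.048 = -144.067, which is > -145.897
This sign pattern matches Ridge.

Ridge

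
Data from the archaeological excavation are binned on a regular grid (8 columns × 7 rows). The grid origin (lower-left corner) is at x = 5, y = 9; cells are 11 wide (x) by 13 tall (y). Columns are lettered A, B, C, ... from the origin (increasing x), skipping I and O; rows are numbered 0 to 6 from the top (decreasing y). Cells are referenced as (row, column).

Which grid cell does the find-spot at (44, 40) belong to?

(4, D)

Column index: ⌊(44 − 5) / 11⌋ = ⌊3.545⌋ = 3 → column D
Row offset from origin: ⌊(40 − 9) / 13⌋ = ⌊2.385⌋ = 2 → row 4 (counted from top)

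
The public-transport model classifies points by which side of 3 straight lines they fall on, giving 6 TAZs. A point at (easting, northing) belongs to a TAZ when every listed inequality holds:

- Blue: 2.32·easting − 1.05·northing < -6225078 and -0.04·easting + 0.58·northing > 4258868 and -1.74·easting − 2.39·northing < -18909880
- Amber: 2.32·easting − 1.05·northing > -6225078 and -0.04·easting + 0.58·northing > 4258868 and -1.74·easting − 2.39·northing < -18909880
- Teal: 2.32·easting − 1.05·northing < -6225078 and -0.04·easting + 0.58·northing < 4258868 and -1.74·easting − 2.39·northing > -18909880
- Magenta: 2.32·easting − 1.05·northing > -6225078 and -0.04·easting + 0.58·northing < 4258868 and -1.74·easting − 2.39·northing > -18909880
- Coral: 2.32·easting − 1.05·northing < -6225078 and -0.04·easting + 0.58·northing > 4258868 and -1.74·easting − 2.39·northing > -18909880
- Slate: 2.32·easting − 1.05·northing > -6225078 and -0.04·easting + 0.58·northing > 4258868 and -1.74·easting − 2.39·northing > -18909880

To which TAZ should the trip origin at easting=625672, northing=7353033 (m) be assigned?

2.32·625672 − 1.05·7353033 = -6269125.610, which is < -6225078
-0.04·625672 + 0.58·7353033 = 4239732.260, which is < 4258868
-1.74·625672 − 2.39·7353033 = -18662418.150, which is > -18909880
This sign pattern matches Teal.

Teal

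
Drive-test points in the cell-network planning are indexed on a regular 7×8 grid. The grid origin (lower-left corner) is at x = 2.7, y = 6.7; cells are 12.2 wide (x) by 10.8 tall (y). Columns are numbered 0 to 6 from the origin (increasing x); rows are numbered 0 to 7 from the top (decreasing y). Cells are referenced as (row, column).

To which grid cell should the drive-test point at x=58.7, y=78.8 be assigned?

Column index: ⌊(58.7 − 2.7) / 12.2⌋ = ⌊4.590⌋ = 4
Row offset from origin: ⌊(78.8 − 6.7) / 10.8⌋ = ⌊6.676⌋ = 6 → row 1 (counted from top)

(1, 4)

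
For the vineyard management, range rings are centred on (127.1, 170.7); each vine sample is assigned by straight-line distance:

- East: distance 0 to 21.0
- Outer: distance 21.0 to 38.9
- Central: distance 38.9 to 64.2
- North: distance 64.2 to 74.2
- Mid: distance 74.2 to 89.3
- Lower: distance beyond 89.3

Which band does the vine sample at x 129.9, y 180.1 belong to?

Distance = √((129.9−127.1)² + (180.1−170.7)²) = √(7.840 + 88.360) = 9.808.
0 ≤ 9.808 < 21.0 → East.

East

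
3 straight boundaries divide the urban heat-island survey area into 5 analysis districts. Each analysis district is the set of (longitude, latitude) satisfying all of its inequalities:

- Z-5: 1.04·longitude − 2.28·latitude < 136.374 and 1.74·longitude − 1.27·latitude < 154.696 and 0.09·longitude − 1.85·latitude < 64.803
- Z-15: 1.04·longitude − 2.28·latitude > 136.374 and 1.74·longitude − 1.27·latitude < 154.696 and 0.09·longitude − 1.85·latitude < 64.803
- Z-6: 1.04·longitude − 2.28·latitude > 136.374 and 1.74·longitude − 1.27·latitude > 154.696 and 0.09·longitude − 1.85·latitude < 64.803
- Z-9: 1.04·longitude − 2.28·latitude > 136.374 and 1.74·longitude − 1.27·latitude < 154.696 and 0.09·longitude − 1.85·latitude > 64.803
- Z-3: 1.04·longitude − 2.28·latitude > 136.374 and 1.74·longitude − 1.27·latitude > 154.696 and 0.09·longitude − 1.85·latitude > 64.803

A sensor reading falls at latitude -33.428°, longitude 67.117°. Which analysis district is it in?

1.04·67.117 − 2.28·-33.428 = 146.018, which is > 136.374
1.74·67.117 − 1.27·-33.428 = 159.237, which is > 154.696
0.09·67.117 − 1.85·-33.428 = 67.882, which is > 64.803
This sign pattern matches Z-3.

Z-3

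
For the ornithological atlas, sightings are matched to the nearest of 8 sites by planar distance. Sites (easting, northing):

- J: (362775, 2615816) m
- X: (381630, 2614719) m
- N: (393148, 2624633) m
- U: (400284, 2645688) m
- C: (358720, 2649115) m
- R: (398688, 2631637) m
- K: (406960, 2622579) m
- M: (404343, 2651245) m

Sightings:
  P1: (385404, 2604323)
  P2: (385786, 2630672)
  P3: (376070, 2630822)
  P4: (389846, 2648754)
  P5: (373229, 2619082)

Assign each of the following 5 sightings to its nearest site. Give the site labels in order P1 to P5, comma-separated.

P1 → X (d²=122319892.00)
P2 → N (d²=90668565.00)
P3 → X (d²=290220209.00)
P4 → U (d²=118352200.00)
P5 → X (d²=89612570.00)

X, N, X, U, X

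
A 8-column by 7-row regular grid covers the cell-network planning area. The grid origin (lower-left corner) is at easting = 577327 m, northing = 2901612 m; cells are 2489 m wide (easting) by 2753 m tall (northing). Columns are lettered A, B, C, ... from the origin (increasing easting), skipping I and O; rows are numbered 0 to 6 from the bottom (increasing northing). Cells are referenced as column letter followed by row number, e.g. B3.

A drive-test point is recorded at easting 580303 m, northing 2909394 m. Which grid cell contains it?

B2

Column index: ⌊(580303 − 577327) / 2489⌋ = ⌊1.196⌋ = 1 → column B
Row offset from origin: ⌊(2909394 − 2901612) / 2753⌋ = ⌊2.827⌋ = 2 → row 2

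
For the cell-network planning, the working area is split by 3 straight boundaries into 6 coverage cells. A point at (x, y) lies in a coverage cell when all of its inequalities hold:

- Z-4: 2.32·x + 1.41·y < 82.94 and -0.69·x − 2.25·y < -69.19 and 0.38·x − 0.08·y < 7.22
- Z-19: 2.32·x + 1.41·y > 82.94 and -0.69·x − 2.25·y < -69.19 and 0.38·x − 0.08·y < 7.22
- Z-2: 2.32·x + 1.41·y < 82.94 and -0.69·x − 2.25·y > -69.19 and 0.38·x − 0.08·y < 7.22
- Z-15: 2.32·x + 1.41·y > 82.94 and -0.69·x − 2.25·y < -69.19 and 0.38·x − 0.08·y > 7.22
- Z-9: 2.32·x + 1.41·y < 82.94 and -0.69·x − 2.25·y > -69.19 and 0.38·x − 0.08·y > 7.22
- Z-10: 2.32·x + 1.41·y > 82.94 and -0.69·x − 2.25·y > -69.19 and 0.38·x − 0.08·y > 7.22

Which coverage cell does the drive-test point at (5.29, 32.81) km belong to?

Z-4

2.32·5.29 + 1.41·32.81 = 58.535, which is < 82.94
-0.69·5.29 − 2.25·32.81 = -77.473, which is < -69.19
0.38·5.29 − 0.08·32.81 = -0.615, which is < 7.22
This sign pattern matches Z-4.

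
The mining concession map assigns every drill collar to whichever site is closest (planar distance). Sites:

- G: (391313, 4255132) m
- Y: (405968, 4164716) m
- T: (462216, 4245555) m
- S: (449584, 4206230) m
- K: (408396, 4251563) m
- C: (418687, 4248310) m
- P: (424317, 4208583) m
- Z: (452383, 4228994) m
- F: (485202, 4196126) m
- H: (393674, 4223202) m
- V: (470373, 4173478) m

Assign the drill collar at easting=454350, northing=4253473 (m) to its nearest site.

T

Squared distances to each site:
G: 3976415650.000; Y: 10218622973.000; T: 124568680.000; S: 2254615805.000; K: 2115418216.000; C: 1298506138.000; P: 2917093189.000; Z: 603090530.000; F: 4240524313.000; H: 4597910417.000; V: 6655936554.000.
Minimum at T.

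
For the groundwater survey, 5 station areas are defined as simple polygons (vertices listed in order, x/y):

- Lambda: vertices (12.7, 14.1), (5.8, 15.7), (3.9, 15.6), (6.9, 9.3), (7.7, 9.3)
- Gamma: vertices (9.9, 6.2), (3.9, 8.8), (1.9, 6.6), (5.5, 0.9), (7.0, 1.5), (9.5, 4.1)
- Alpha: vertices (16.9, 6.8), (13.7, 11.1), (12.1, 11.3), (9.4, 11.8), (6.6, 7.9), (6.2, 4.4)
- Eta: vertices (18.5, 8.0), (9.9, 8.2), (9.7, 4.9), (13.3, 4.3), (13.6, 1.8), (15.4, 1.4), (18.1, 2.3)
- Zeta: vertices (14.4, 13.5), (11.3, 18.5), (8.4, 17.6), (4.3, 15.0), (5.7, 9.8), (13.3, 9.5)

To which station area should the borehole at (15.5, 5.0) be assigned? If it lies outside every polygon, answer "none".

Eta

Cast a ray rightward from (15.5, 5.0). For each polygon, the edges (by vertex number in listed order) whose endpoints lie on opposite sides of y = 5.0, where each meets that height, and whether that is right or left of the point:
Lambda: no edge straddles that height → 0 crossings.
Gamma: 3–4 at x≈2.91 (left), 6–1 at x≈9.67 (left) → 0 crossings.
Alpha: 5–6 at x≈6.27 (left), 6–1 at x≈8.88 (left) → 0 crossings.
Eta: 2–3 at x≈9.71 (left), 7–1 at x≈18.29 (right) → 1 crossing.
Zeta: no edge straddles that height → 0 crossings.
Only Eta has an odd count, so the point is inside Eta.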